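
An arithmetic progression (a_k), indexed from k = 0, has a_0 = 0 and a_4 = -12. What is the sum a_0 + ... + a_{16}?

-408

Common difference d = (-12 - 0) / (4 - 0) = -3.
a_k = 0 + (k - 0)·(-3).
a_{16} = -48; S = 17·(0 + (-48))/2 = -408.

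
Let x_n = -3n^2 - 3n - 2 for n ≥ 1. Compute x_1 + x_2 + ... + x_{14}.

-3388

Over n = 1..14: Σn = 105, Σn² = 1015.
Total = (-3)·1015 + (-3)·105 + (-2)·14 = -3388.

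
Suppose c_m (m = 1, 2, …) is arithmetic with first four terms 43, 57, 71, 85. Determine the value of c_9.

155

Common difference d = 14.
c_m = 43 + (m - 1)·14.
c_9 = 43 + 8·14 = 155.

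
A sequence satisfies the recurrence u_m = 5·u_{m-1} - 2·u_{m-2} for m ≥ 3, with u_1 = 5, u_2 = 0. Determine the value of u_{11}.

-2073910

Compute successive terms:
u_3 = -10; u_4 = -50; u_5 = -230; u_6 = -1050; u_7 = -4790; u_8 = -21850; u_9 = -99670; u_{10} = -454650; u_{11} = -2073910.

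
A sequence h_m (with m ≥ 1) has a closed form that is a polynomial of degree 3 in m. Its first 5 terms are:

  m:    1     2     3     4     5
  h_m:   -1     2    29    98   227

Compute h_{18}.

1st diffs: 3, 27, 69, 129.
2nd diffs: 24, 42, 60.
3rd diffs: 18, 18 (constant).
Newton forward-difference form: h_m = -1 + 3·C(m-1,1) + 24·C(m-1,2) + 18·C(m-1,3).
At m = 18: m-1 = 17, so h_{18} = -1 + 51 + 3264 + 12240 = 15554.

15554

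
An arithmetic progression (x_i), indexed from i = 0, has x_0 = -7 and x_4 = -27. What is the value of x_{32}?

Common difference d = (-27 - (-7)) / (4 - 0) = -5.
x_i = -7 + (i - 0)·(-5).
x_{32} = -7 + 32·(-5) = -167.

-167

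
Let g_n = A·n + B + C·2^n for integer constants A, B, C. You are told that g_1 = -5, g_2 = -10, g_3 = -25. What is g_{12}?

-20420

The three given values yield: A + B + 2C = -5; 2A + B + 4C = -10; 3A + B + 8C = -25.
Subtracting the first from the second: A + 2C = -5.
Subtracting the second from the third: A + 4C = -15.
Solving: C = -5, A = 5, then B = 0.
So g_n = 5·n + 0 + (-5)·2^n; at n=12 this is -20420.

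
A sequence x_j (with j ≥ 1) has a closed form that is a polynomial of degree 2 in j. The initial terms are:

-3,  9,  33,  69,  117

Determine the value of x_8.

1st diffs: 12, 24, 36, 48.
2nd diffs: 12, 12, 12 (constant).
Newton forward-difference form: x_j = -3 + 12·C(j-1,1) + 12·C(j-1,2).
At j = 8: j-1 = 7, so x_8 = -3 + 84 + 252 = 333.

333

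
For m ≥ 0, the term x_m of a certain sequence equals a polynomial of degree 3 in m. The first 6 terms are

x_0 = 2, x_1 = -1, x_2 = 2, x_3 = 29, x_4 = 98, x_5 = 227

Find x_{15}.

1st diffs: -3, 3, 27, 69, 129.
2nd diffs: 6, 24, 42, 60.
3rd diffs: 18, 18, 18 (constant).
So x_m = 3m^3 - 6m^2 + 2.
Evaluating at m = 15 gives x_{15} = 8777.

8777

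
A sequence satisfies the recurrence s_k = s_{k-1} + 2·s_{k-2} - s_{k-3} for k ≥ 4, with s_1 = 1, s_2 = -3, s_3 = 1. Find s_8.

Step forward from the initial values:
s_4 = -6; s_5 = -1; s_6 = -14; s_7 = -10; s_8 = -37.

-37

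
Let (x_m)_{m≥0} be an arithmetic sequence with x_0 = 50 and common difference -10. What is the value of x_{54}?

x_m = 50 + (m - 0)·(-10).
x_{54} = 50 + 54·(-10) = -490.

-490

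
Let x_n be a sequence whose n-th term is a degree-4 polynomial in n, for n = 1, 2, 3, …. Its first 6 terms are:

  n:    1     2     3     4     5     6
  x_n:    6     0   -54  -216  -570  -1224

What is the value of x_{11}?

-14454

1st diffs: -6, -54, -162, -354, -654.
2nd diffs: -48, -108, -192, -300.
3rd diffs: -60, -84, -108.
4th diffs: -24, -24 (constant).
So x_n = -n^4 + n^2 + 6n.
Evaluating at n = 11 gives x_{11} = -14454.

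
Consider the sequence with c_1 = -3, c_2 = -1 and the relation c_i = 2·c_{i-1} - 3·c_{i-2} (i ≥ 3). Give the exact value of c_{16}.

Compute successive terms:
c_3 = 7  c_4 = 17  c_5 = 13  …  c_{13} = -1907  c_{14} = -4009  c_{15} = -2297  c_{16} = 7433.

7433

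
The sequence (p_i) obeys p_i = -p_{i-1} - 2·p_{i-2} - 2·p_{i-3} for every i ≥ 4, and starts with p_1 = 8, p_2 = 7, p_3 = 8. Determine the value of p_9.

8

Step forward from the initial values:
p_4 = -38;  p_5 = 8;  p_6 = 52;  p_7 = 8;  p_8 = -128;  p_9 = 8.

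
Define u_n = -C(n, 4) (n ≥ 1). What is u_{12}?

C(12, 4) = 495, so u_{12} = -495.

-495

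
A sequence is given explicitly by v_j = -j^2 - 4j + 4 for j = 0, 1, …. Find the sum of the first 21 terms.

Over j = 0..20: Σj = 210, Σj² = 2870.
Total = (-1)·2870 + (-4)·210 + (4)·21 = -3626.

-3626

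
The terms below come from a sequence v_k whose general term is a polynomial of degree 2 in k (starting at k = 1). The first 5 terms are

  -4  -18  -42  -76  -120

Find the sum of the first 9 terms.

1st diffs: -14, -24, -34, -44.
2nd diffs: -10, -10, -10 (constant).
Newton forward-difference form: v_k = -4 + (-14)·C(k-1,1) + (-10)·C(k-1,2).
Continuing: -174, -238, -312, -396.
Summing k = 1..9 (9 terms) gives -1380.

-1380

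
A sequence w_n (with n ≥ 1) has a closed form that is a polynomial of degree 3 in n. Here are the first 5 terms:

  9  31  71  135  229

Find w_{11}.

1st diffs: 22, 40, 64, 94.
2nd diffs: 18, 24, 30.
3rd diffs: 6, 6 (constant).
Newton forward-difference form: w_n = 9 + 22·C(n-1,1) + 18·C(n-1,2) + 6·C(n-1,3).
At n = 11: n-1 = 10, so w_{11} = 9 + 220 + 810 + 720 = 1759.

1759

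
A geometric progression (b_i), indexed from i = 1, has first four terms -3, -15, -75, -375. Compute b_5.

-1875

Common ratio r = 5.
b_i = (-3)·5^(i-1).
b_5 = (-3)·5^4 = -1875.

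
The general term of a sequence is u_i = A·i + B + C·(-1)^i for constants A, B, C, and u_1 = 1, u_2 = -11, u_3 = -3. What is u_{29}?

Write the equations: A + B - C = 1; 2A + B + C = -11; 3A + B - C = -3.
Subtracting the first from the second: A + 2C = -12.
Subtracting the second from the third: A - 2C = 8.
Solving: C = -5, A = -2, then B = -2.
Therefore u_{29} = -58 + (-2) + (-5)·(-1) = -55.

-55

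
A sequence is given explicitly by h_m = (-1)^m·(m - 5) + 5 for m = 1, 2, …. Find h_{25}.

(-1)^25 = -1; m - 5 at m=25 is 20; so h_{25} = -15.

-15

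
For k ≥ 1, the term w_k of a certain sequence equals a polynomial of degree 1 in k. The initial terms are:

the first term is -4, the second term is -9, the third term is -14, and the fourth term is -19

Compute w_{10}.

-49

1st diffs: -5, -5, -5 (constant).
So w_k = -5k + 1.
Evaluating at k = 10 gives w_{10} = -49.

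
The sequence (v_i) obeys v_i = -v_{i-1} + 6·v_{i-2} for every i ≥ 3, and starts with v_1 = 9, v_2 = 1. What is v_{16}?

v_3 = 53, v_4 = -47, v_5 = 365, …, v_{13} = 1829837, v_{14} = -5374823, v_{15} = 16353845, v_{16} = -48602783.
(Characteristic roots are 2 and -3.)

-48602783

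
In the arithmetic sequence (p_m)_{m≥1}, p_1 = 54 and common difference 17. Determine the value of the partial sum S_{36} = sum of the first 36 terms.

12654

p_m = 54 + (m - 1)·17.
p_{36} = 649; S = 36·(54 + 649)/2 = 12654.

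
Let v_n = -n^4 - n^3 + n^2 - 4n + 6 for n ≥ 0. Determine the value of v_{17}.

v_{17} = -1·17^4 - 1·17^3 + 1·17^2 - 4·17 + 6 = -88207.

-88207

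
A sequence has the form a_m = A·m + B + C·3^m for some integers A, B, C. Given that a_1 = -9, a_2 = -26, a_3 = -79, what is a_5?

-725

Write the equations: A + B + 3C = -9; 2A + B + 9C = -26; 3A + B + 27C = -79.
Subtracting the first from the second: A + 6C = -17.
Subtracting the second from the third: A + 18C = -53.
Solving: C = -3, A = 1, then B = -1.
Therefore a_5 = 5 + (-1) + (-3)·243 = -725.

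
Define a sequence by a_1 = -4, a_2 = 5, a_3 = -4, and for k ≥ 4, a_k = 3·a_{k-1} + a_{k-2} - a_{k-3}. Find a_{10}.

-5759

Applying the relation repeatedly:
a_4 = -3  a_5 = -18  a_6 = -53  a_7 = -174  a_8 = -557  a_9 = -1792  a_{10} = -5759.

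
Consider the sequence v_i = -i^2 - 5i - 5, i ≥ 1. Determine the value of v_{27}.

v_{27} = -1·27^2 - 5·27 - 5 = -869.

-869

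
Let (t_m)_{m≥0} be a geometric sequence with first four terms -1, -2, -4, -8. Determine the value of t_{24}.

-16777216

Common ratio r = 2.
t_m = (-1)·2^(m-0).
t_{24} = (-1)·2^24 = -16777216.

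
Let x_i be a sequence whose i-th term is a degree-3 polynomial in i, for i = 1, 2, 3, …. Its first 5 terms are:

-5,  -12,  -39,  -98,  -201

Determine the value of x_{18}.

1st diffs: -7, -27, -59, -103.
2nd diffs: -20, -32, -44.
3rd diffs: -12, -12 (constant).
Newton forward-difference form: x_i = -5 + (-7)·C(i-1,1) + (-20)·C(i-1,2) + (-12)·C(i-1,3).
At i = 18: i-1 = 17, so x_{18} = -5 - 119 - 2720 - 8160 = -11004.

-11004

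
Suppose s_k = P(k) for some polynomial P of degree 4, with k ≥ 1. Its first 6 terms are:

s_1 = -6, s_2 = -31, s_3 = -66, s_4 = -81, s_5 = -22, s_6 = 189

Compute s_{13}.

17514

1st diffs: -25, -35, -15, 59, 211.
2nd diffs: -10, 20, 74, 152.
3rd diffs: 30, 54, 78.
4th diffs: 24, 24 (constant).
Newton forward-difference form: s_k = -6 + (-25)·C(k-1,1) + (-10)·C(k-1,2) + 30·C(k-1,3) + 24·C(k-1,4).
At k = 13: k-1 = 12, so s_{13} = -6 - 300 - 660 + 6600 + 11880 = 17514.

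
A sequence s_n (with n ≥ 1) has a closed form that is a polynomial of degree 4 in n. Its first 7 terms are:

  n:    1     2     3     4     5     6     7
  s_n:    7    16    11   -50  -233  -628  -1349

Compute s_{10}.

-6968

1st diffs: 9, -5, -61, -183, -395, -721.
2nd diffs: -14, -56, -122, -212, -326.
3rd diffs: -42, -66, -90, -114.
4th diffs: -24, -24, -24 (constant).
Newton forward-difference form: s_n = 7 + 9·C(n-1,1) + (-14)·C(n-1,2) + (-42)·C(n-1,3) + (-24)·C(n-1,4).
At n = 10: n-1 = 9, so s_{10} = 7 + 81 - 504 - 3528 - 3024 = -6968.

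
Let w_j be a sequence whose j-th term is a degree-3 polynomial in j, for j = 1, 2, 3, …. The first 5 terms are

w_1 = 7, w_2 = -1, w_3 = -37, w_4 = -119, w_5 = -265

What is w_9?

-1849

1st diffs: -8, -36, -82, -146.
2nd diffs: -28, -46, -64.
3rd diffs: -18, -18 (constant).
So w_j = -3j^3 + 4j^2 + j + 5.
Evaluating at j = 9 gives w_9 = -1849.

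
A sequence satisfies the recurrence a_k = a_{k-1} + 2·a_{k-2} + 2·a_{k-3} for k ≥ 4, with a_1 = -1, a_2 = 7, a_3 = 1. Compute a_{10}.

Compute successive terms:
a_4 = 13;  a_5 = 29;  a_6 = 57;  a_7 = 141;  a_8 = 313;  a_9 = 709;  a_{10} = 1617.

1617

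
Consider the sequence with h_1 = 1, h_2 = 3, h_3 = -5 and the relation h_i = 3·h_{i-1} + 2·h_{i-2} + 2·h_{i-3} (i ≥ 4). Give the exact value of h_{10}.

-18123

Step forward from the initial values:
h_4 = -7; h_5 = -25; h_6 = -99; h_7 = -361; h_8 = -1331; h_9 = -4913; h_{10} = -18123.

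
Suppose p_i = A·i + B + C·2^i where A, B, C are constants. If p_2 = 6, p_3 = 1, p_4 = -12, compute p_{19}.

-1048511

Write the equations: 2A + B + 4C = 6; 3A + B + 8C = 1; 4A + B + 16C = -12.
Subtracting the first from the second: A + 4C = -5.
Subtracting the second from the third: A + 8C = -13.
Solving: C = -2, A = 3, then B = 8.
Hence p_{19} = 3·19 + 8 + (-2)·524288 = -1048511.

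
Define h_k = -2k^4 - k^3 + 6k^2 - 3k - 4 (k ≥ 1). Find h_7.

-4876

h_7 = -2·7^4 - 1·7^3 + 6·7^2 - 3·7 - 4 = -4876.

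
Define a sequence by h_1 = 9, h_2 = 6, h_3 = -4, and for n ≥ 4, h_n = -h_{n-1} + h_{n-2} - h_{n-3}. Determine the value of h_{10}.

Iterate the recurrence:
h_4 = 1  h_5 = -11  h_6 = 16  h_7 = -28  h_8 = 55  h_9 = -99  h_{10} = 182.

182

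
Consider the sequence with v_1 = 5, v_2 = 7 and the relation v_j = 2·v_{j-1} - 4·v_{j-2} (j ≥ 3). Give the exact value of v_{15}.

-24576

Step forward from the initial values:
v_3 = -6;  v_4 = -40;  v_5 = -56;  …;  v_{12} = 3072;  v_{13} = 20480;  v_{14} = 28672;  v_{15} = -24576.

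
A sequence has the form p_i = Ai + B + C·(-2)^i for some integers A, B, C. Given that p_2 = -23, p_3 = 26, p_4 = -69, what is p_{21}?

The three given values yield: 2A + B + 4C = -23; 3A + B - 8C = 26; 4A + B + 16C = -69.
Subtracting the first from the second: A - 12C = 49.
Subtracting the second from the third: A + 24C = -95.
Solving: C = -4, A = 1, then B = -9.
So p_i = 1·i + (-9) + (-4)·(-2)^i; at i=21 this is 8388620.

8388620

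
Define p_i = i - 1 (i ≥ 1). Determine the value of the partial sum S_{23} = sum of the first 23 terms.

Over i = 1..23: Σi = 276.
Total = (1)·276 + (-1)·23 = 253.

253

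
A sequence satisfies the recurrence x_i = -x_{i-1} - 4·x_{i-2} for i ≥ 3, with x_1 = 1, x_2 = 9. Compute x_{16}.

Step forward from the initial values:
x_3 = -13  x_4 = -23  x_5 = 75  …  x_{13} = -1877  x_{14} = -38607  x_{15} = 46115  x_{16} = 108313.

108313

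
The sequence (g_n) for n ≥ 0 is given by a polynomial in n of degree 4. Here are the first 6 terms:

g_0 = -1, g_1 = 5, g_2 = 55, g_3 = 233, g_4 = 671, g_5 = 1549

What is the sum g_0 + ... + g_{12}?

134875

1st diffs: 6, 50, 178, 438, 878.
2nd diffs: 44, 128, 260, 440.
3rd diffs: 84, 132, 180.
4th diffs: 48, 48 (constant).
Newton forward-difference form: g_n = -1 + 6·C(n,1) + 44·C(n,2) + 84·C(n,3) + 48·C(n,4).
Continuing: …, 3095, 5585, 9343, 14741, …, g_{12} = 45215.
Summing n = 0..12 (13 terms) gives 134875.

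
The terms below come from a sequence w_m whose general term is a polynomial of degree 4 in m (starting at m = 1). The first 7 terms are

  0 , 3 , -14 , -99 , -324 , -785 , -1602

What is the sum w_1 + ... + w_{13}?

1st diffs: 3, -17, -85, -225, -461, -817.
2nd diffs: -20, -68, -140, -236, -356.
3rd diffs: -48, -72, -96, -120.
4th diffs: -24, -24, -24 (constant).
So w_m = -m^4 + 2m^3 + 3m^2 - 5m + 1.
Continuing: …, -2919, -4904, -7749, -11670, …, w_{13} = -23724.
Summing m = 1..13 (13 terms) gives -70694.

-70694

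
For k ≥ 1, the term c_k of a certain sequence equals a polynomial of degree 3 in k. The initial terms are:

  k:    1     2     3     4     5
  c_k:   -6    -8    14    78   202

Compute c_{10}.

1st diffs: -2, 22, 64, 124.
2nd diffs: 24, 42, 60.
3rd diffs: 18, 18 (constant).
So c_k = 3k^3 - 6k^2 - 5k + 2.
Evaluating at k = 10 gives c_{10} = 2352.

2352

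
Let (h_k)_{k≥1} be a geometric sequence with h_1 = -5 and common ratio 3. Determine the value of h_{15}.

h_k = (-5)·3^(k-1).
h_{15} = (-5)·3^14 = -23914845.

-23914845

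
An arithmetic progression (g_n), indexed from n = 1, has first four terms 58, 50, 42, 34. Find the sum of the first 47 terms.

Common difference d = -8.
g_n = 58 + (n - 1)·(-8).
g_{47} = -310; S = 47·(58 + (-310))/2 = -5922.

-5922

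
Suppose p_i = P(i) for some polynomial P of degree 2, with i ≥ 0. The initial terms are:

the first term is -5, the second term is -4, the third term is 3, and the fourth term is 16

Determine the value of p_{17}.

1st diffs: 1, 7, 13.
2nd diffs: 6, 6 (constant).
Newton forward-difference form: p_i = -5 + 1·C(i,1) + 6·C(i,2).
At i = 17: i = 17, so p_{17} = -5 + 17 + 816 = 828.

828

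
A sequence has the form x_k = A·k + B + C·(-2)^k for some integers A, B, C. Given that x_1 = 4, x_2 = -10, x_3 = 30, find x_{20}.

The three given values yield: A + B - 2C = 4; 2A + B + 4C = -10; 3A + B - 8C = 30.
Subtracting the first from the second: A + 6C = -14.
Subtracting the second from the third: A - 12C = 40.
Solving: C = -3, A = 4, then B = -6.
Hence x_{20} = 4·20 + (-6) + (-3)·1048576 = -3145654.

-3145654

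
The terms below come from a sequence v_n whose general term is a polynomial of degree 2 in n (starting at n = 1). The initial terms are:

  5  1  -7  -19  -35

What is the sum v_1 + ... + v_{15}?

1st diffs: -4, -8, -12, -16.
2nd diffs: -4, -4, -4 (constant).
Newton forward-difference form: v_n = 5 + (-4)·C(n-1,1) + (-4)·C(n-1,2).
Continuing: …, -55, -79, -107, -139, …, v_{15} = -415.
Summing n = 1..15 (15 terms) gives -2165.

-2165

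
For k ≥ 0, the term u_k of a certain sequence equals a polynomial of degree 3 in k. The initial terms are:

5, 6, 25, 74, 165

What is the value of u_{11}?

2986

1st diffs: 1, 19, 49, 91.
2nd diffs: 18, 30, 42.
3rd diffs: 12, 12 (constant).
Newton forward-difference form: u_k = 5 + 1·C(k,1) + 18·C(k,2) + 12·C(k,3).
At k = 11: k = 11, so u_{11} = 5 + 11 + 990 + 1980 = 2986.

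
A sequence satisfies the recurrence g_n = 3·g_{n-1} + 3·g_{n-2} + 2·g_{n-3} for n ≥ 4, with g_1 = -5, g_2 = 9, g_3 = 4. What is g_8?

6813

Iterate the recurrence:
g_4 = 29, g_5 = 117, g_6 = 446, g_7 = 1747, g_8 = 6813.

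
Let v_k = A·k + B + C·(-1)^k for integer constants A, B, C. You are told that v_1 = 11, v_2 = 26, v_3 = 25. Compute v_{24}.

180

Plug in k = 1, 2, 3: A + B - C = 11; 2A + B + C = 26; 3A + B - C = 25.
Subtracting the first from the second: A + 2C = 15.
Subtracting the second from the third: A - 2C = -1.
Solving: C = 4, A = 7, then B = 8.
Therefore v_{24} = 168 + 8 + 4·1 = 180.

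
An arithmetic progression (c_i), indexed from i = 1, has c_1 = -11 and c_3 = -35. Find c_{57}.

-683

Common difference d = (-35 - (-11)) / (3 - 1) = -12.
c_i = -11 + (i - 1)·(-12).
c_{57} = -11 + 56·(-12) = -683.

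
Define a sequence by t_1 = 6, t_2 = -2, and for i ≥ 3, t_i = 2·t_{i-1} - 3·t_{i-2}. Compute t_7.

Iterate the recurrence:
t_3 = -22  t_4 = -38  t_5 = -10  t_6 = 94  t_7 = 218.

218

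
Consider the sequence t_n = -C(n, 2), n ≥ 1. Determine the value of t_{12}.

C(12, 2) = 66, so t_{12} = -66.

-66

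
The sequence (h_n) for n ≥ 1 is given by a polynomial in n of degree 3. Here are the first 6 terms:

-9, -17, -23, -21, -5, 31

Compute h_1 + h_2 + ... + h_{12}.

2774

1st diffs: -8, -6, 2, 16, 36.
2nd diffs: 2, 8, 14, 20.
3rd diffs: 6, 6, 6 (constant).
So h_n = n^3 - 5n^2 - 5.
Continuing: …, 93, 187, 319, 495, …, h_{12} = 1003.
Summing n = 1..12 (12 terms) gives 2774.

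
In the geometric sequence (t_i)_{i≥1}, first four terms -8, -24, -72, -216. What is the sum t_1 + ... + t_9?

Common ratio r = 3.
t_i = (-8)·3^(i-1).
S = (-8)·(3^9 - 1)/(3 - 1) = (-8)·(19683 - 1)/(2) = -78728.

-78728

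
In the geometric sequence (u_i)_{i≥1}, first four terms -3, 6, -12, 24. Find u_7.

-192

Common ratio r = -2.
u_i = (-3)·(-2)^(i-1).
u_7 = (-3)·(-2)^6 = -192.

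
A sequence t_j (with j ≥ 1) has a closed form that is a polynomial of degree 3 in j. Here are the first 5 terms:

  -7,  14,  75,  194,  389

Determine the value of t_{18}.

1st diffs: 21, 61, 119, 195.
2nd diffs: 40, 58, 76.
3rd diffs: 18, 18 (constant).
Newton forward-difference form: t_j = -7 + 21·C(j-1,1) + 40·C(j-1,2) + 18·C(j-1,3).
At j = 18: j-1 = 17, so t_{18} = -7 + 357 + 5440 + 12240 = 18030.

18030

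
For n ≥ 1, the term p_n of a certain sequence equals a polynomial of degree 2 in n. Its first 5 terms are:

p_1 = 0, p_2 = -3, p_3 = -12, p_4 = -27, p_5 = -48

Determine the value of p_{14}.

-507

1st diffs: -3, -9, -15, -21.
2nd diffs: -6, -6, -6 (constant).
So p_n = -3n^2 + 6n - 3.
Evaluating at n = 14 gives p_{14} = -507.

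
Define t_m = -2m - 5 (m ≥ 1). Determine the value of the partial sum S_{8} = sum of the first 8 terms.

Over m = 1..8: Σm = 36.
Total = (-2)·36 + (-5)·8 = -112.

-112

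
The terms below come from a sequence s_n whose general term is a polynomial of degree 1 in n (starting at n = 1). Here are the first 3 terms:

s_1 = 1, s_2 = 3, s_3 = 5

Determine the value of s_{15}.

29

1st diffs: 2, 2 (constant).
So s_n = 2n - 1.
Evaluating at n = 15 gives s_{15} = 29.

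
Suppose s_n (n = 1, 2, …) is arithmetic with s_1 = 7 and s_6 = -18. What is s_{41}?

-193

Common difference d = (-18 - 7) / (6 - 1) = -5.
s_n = 7 + (n - 1)·(-5).
s_{41} = 7 + 40·(-5) = -193.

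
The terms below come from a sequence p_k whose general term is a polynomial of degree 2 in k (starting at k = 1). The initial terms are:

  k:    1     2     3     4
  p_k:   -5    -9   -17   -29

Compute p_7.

1st diffs: -4, -8, -12.
2nd diffs: -4, -4 (constant).
So p_k = -2k^2 + 2k - 5.
Evaluating at k = 7 gives p_7 = -89.

-89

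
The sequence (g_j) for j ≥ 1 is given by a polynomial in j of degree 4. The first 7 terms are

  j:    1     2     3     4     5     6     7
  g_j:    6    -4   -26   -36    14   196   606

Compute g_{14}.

22964

1st diffs: -10, -22, -10, 50, 182, 410.
2nd diffs: -12, 12, 60, 132, 228.
3rd diffs: 24, 48, 72, 96.
4th diffs: 24, 24, 24 (constant).
Newton forward-difference form: g_j = 6 + (-10)·C(j-1,1) + (-12)·C(j-1,2) + 24·C(j-1,3) + 24·C(j-1,4).
At j = 14: j-1 = 13, so g_{14} = 6 - 130 - 936 + 6864 + 17160 = 22964.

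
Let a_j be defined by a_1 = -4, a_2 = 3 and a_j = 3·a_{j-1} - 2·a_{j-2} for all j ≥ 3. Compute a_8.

885

a_3 = 17  a_4 = 45  a_5 = 101  a_6 = 213  a_7 = 437  a_8 = 885.
(Characteristic roots are 2 and 1.)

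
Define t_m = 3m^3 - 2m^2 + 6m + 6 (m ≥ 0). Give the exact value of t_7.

979

t_7 = 3·7^3 - 2·7^2 + 6·7 + 6 = 979.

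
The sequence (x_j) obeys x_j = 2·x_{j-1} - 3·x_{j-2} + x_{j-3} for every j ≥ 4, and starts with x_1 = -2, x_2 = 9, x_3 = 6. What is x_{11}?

x_4 = -17, x_5 = -43, x_6 = -29, x_7 = 54, x_8 = 152, x_9 = 113, x_{10} = -176, x_{11} = -539.

-539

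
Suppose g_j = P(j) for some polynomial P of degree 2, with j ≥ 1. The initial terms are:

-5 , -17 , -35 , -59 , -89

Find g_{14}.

1st diffs: -12, -18, -24, -30.
2nd diffs: -6, -6, -6 (constant).
Newton forward-difference form: g_j = -5 + (-12)·C(j-1,1) + (-6)·C(j-1,2).
At j = 14: j-1 = 13, so g_{14} = -5 - 156 - 468 = -629.

-629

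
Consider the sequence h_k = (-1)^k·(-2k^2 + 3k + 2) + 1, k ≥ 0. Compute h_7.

(-1)^7 = -1; -2k^2 + 3k + 2 at k=7 is -75; so h_7 = 76.

76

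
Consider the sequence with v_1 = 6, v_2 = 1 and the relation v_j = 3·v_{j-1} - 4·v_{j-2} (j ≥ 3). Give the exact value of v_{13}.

-34869

Applying the relation repeatedly:
v_3 = -21, v_4 = -67, v_5 = -117, …, v_{10} = 2317, v_{11} = -1413, v_{12} = -13507, v_{13} = -34869.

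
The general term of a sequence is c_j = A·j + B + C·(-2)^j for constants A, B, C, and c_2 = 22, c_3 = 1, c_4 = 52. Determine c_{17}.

-262085

Write the equations: 2A + B + 4C = 22; 3A + B - 8C = 1; 4A + B + 16C = 52.
Subtracting the first from the second: A - 12C = -21.
Subtracting the second from the third: A + 24C = 51.
Solving: C = 2, A = 3, then B = 8.
Therefore c_{17} = 51 + 8 + 2·(-131072) = -262085.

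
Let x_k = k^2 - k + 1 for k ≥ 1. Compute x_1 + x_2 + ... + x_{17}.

1649

Over k = 1..17: Σk = 153, Σk² = 1785.
Total = (1)·1785 + (-1)·153 + (1)·17 = 1649.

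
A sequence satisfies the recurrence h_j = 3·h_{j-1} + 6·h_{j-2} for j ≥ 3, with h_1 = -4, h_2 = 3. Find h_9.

-57915

Step forward from the initial values:
h_3 = -15, h_4 = -27, h_5 = -171, h_6 = -675, h_7 = -3051, h_8 = -13203, h_9 = -57915.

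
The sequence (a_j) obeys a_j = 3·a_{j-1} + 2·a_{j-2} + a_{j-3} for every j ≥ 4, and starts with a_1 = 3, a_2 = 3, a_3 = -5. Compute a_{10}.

-15855

Iterate the recurrence:
a_4 = -6, a_5 = -25, a_6 = -92, a_7 = -332, a_8 = -1205, a_9 = -4371, a_{10} = -15855.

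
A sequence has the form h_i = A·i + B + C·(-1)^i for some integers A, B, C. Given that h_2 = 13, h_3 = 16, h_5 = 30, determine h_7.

44

Write the equations: 2A + B + C = 13; 3A + B - C = 16; 5A + B - C = 30.
Subtracting the first from the second: A - 2C = 3.
Subtracting the second from the third: 2A = 14.
Solving: C = 2, A = 7, then B = -3.
Therefore h_7 = 49 + (-3) + 2·(-1) = 44.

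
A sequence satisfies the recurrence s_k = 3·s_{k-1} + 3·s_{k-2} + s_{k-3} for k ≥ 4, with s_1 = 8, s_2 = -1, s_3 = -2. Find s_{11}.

s_4 = -1; s_5 = -10; s_6 = -35; s_7 = -136; s_8 = -523; s_9 = -2012; s_{10} = -7741; s_{11} = -29782.

-29782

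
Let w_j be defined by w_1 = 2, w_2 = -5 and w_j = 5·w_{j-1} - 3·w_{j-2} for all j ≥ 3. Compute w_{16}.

-5689340780

Step forward from the initial values:
w_3 = -31  w_4 = -140  w_5 = -607  …  w_{13} = -71419342  w_{14} = -307301405  w_{15} = -1322248999  w_{16} = -5689340780.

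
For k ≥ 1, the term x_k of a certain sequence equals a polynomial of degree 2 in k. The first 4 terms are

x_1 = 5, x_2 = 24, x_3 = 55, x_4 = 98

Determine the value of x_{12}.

1st diffs: 19, 31, 43.
2nd diffs: 12, 12 (constant).
Newton forward-difference form: x_k = 5 + 19·C(k-1,1) + 12·C(k-1,2).
At k = 12: k-1 = 11, so x_{12} = 5 + 209 + 660 = 874.

874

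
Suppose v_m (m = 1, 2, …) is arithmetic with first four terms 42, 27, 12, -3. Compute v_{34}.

Common difference d = -15.
v_m = 42 + (m - 1)·(-15).
v_{34} = 42 + 33·(-15) = -453.

-453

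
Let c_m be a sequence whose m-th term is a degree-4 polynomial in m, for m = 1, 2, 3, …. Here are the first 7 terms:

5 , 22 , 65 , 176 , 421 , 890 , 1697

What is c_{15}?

41921

1st diffs: 17, 43, 111, 245, 469, 807.
2nd diffs: 26, 68, 134, 224, 338.
3rd diffs: 42, 66, 90, 114.
4th diffs: 24, 24, 24 (constant).
Newton forward-difference form: c_m = 5 + 17·C(m-1,1) + 26·C(m-1,2) + 42·C(m-1,3) + 24·C(m-1,4).
At m = 15: m-1 = 14, so c_{15} = 5 + 238 + 2366 + 15288 + 24024 = 41921.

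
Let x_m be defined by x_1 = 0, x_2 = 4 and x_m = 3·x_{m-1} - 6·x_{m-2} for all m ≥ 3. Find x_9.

Step forward from the initial values:
x_3 = 12  x_4 = 12  x_5 = -36  x_6 = -180  x_7 = -324  x_8 = 108  x_9 = 2268.

2268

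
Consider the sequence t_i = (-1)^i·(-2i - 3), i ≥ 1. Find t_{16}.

(-1)^16 = 1; -2i - 3 at i=16 is -35; so t_{16} = -35.

-35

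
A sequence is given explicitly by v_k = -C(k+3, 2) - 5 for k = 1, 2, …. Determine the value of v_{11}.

C(14, 2) = 91, so v_{11} = -96.

-96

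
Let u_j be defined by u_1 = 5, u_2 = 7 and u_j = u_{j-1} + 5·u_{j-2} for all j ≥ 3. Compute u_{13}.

780557

Step forward from the initial values:
u_3 = 32;  u_4 = 67;  u_5 = 227;  …;  u_{10} = 35527;  u_{11} = 100487;  u_{12} = 278122;  u_{13} = 780557.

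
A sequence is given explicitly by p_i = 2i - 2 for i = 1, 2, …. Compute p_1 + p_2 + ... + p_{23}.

Over i = 1..23: Σi = 276.
Total = (2)·276 + (-2)·23 = 506.

506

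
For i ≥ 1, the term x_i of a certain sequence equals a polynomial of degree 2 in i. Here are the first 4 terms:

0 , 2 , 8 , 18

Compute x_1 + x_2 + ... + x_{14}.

1st diffs: 2, 6, 10.
2nd diffs: 4, 4 (constant).
Newton forward-difference form: x_i = 2·C(i-1,1) + 4·C(i-1,2).
Continuing: …, 32, 50, 72, 98, …, x_{14} = 338.
Summing i = 1..14 (14 terms) gives 1638.

1638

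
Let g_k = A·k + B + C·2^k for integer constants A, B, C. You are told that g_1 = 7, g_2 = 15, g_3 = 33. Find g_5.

At k = 1, 2, 3: A + B + 2C = 7; 2A + B + 4C = 15; 3A + B + 8C = 33.
Subtracting the first from the second: A + 2C = 8.
Subtracting the second from the third: A + 4C = 18.
Solving: C = 5, A = -2, then B = -1.
Therefore g_5 = -10 + (-1) + 5·32 = 149.

149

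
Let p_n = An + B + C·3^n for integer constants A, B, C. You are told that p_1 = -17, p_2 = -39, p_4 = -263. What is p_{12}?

The three given values yield: A + B + 3C = -17; 2A + B + 9C = -39; 4A + B + 81C = -263.
Subtracting the first from the second: A + 6C = -22.
Subtracting the second from the third: 2A + 72C = -224.
Solving: C = -3, A = -4, then B = -4.
Therefore p_{12} = -48 + (-4) + (-3)·531441 = -1594375.

-1594375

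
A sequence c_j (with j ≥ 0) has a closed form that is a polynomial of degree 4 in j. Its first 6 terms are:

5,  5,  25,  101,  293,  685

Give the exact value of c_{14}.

38953

1st diffs: 0, 20, 76, 192, 392.
2nd diffs: 20, 56, 116, 200.
3rd diffs: 36, 60, 84.
4th diffs: 24, 24 (constant).
Newton forward-difference form: c_j = 5 + 20·C(j,2) + 36·C(j,3) + 24·C(j,4).
At j = 14: j = 14, so c_{14} = 5 + 1820 + 13104 + 24024 = 38953.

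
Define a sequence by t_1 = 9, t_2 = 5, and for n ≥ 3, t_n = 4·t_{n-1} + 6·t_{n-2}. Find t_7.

Compute successive terms:
t_3 = 74;  t_4 = 326;  t_5 = 1748;  t_6 = 8948;  t_7 = 46280.

46280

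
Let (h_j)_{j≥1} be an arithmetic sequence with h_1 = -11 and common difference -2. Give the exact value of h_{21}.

-51

h_j = -11 + (j - 1)·(-2).
h_{21} = -11 + 20·(-2) = -51.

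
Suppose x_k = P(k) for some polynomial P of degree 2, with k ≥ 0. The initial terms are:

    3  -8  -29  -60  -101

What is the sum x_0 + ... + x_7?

-844

1st diffs: -11, -21, -31, -41.
2nd diffs: -10, -10, -10 (constant).
So x_k = -5k^2 - 6k + 3.
Continuing: -152, -213, -284.
Summing k = 0..7 (8 terms) gives -844.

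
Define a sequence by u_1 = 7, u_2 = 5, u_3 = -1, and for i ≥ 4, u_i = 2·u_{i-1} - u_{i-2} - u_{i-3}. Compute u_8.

-23

u_4 = -14, u_5 = -32, u_6 = -49, u_7 = -52, u_8 = -23.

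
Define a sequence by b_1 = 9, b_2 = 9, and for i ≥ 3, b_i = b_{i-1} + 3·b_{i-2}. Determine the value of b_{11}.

Compute successive terms:
b_3 = 36, b_4 = 63, b_5 = 171, b_6 = 360, b_7 = 873, b_8 = 1953, b_9 = 4572, b_{10} = 10431, b_{11} = 24147.

24147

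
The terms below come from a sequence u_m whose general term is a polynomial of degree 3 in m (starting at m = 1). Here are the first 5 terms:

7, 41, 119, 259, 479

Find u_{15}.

11039

1st diffs: 34, 78, 140, 220.
2nd diffs: 44, 62, 80.
3rd diffs: 18, 18 (constant).
Newton forward-difference form: u_m = 7 + 34·C(m-1,1) + 44·C(m-1,2) + 18·C(m-1,3).
At m = 15: m-1 = 14, so u_{15} = 7 + 476 + 4004 + 6552 = 11039.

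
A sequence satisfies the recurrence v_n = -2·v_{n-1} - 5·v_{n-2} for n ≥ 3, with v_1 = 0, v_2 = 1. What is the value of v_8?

Applying the relation repeatedly:
v_3 = -2, v_4 = -1, v_5 = 12, v_6 = -19, v_7 = -22, v_8 = 139.

139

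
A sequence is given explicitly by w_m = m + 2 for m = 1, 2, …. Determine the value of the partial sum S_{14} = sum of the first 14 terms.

Over m = 1..14: Σm = 105.
Total = (1)·105 + (2)·14 = 133.

133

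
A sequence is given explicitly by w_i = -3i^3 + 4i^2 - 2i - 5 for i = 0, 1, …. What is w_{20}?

w_{20} = -3·20^3 + 4·20^2 - 2·20 - 5 = -22445.

-22445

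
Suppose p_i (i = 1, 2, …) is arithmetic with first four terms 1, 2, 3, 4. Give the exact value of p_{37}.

Common difference d = 1.
p_i = 1 + (i - 1)·1.
p_{37} = 1 + 36·1 = 37.

37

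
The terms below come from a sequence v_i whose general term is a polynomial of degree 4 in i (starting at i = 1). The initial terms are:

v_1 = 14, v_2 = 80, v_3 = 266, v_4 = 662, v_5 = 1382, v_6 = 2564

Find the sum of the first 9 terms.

26946

1st diffs: 66, 186, 396, 720, 1182.
2nd diffs: 120, 210, 324, 462.
3rd diffs: 90, 114, 138.
4th diffs: 24, 24 (constant).
Newton forward-difference form: v_i = 14 + 66·C(i-1,1) + 120·C(i-1,2) + 90·C(i-1,3) + 24·C(i-1,4).
Continuing: 4370, 6986, 10622.
Summing i = 1..9 (9 terms) gives 26946.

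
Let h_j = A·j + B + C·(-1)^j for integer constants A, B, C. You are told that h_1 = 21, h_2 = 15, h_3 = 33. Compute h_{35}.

Plug in j = 1, 2, 3: A + B - C = 21; 2A + B + C = 15; 3A + B - C = 33.
Subtracting the first from the second: A + 2C = -6.
Subtracting the second from the third: A - 2C = 18.
Solving: C = -6, A = 6, then B = 9.
So h_j = 6·j + 9 + (-6)·(-1)^j; at j=35 this is 225.

225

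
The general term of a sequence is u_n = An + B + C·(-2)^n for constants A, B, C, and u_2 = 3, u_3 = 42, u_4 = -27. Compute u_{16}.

At n = 2, 3, 4: 2A + B + 4C = 3; 3A + B - 8C = 42; 4A + B + 16C = -27.
Subtracting the first from the second: A - 12C = 39.
Subtracting the second from the third: A + 24C = -69.
Solving: C = -3, A = 3, then B = 9.
So u_n = 3·n + 9 + (-3)·(-2)^n; at n=16 this is -196551.

-196551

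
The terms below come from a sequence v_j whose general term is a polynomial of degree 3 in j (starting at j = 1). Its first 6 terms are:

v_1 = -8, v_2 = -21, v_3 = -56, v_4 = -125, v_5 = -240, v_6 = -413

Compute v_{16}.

-7973

1st diffs: -13, -35, -69, -115, -173.
2nd diffs: -22, -34, -46, -58.
3rd diffs: -12, -12, -12 (constant).
Newton forward-difference form: v_j = -8 + (-13)·C(j-1,1) + (-22)·C(j-1,2) + (-12)·C(j-1,3).
At j = 16: j-1 = 15, so v_{16} = -8 - 195 - 2310 - 5460 = -7973.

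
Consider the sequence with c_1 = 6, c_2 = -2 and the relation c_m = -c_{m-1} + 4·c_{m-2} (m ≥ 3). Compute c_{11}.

33818

Applying the relation repeatedly:
c_3 = 26  c_4 = -34  c_5 = 138  c_6 = -274  c_7 = 826  c_8 = -1922  c_9 = 5226  c_{10} = -12914  c_{11} = 33818.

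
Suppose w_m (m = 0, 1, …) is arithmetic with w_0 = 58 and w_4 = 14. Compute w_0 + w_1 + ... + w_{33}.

-4199

Common difference d = (14 - 58) / (4 - 0) = -11.
w_m = 58 + (m - 0)·(-11).
w_{33} = -305; S = 34·(58 + (-305))/2 = -4199.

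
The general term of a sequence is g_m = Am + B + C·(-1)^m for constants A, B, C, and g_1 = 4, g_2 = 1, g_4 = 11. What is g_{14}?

At m = 1, 2, 4: A + B - C = 4; 2A + B + C = 1; 4A + B + C = 11.
Subtracting the first from the second: A + 2C = -3.
Subtracting the second from the third: 2A = 10.
Solving: C = -4, A = 5, then B = -5.
Therefore g_{14} = 70 + (-5) + (-4)·1 = 61.

61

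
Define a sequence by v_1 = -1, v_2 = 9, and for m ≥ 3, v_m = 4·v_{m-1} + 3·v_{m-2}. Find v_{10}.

Iterate the recurrence:
v_3 = 33;  v_4 = 159;  v_5 = 735;  v_6 = 3417;  v_7 = 15873;  v_8 = 73743;  v_9 = 342591;  v_{10} = 1591593.

1591593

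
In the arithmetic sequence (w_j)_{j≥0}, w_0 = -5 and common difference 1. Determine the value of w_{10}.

5

w_j = -5 + (j - 0)·1.
w_{10} = -5 + 10·1 = 5.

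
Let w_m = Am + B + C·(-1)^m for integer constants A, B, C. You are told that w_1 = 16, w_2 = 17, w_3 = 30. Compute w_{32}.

227

At m = 1, 2, 3: A + B - C = 16; 2A + B + C = 17; 3A + B - C = 30.
Subtracting the first from the second: A + 2C = 1.
Subtracting the second from the third: A - 2C = 13.
Solving: C = -3, A = 7, then B = 6.
So w_m = 7·m + 6 + (-3)·(-1)^m; at m=32 this is 227.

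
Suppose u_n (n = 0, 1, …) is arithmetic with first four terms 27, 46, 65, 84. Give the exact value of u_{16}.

331

Common difference d = 19.
u_n = 27 + (n - 0)·19.
u_{16} = 27 + 16·19 = 331.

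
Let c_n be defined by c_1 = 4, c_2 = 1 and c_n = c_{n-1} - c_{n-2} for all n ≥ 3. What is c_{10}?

Applying the relation repeatedly:
c_3 = -3  c_4 = -4  c_5 = -1  c_6 = 3  c_7 = 4  c_8 = 1  c_9 = -3  c_{10} = -4.

-4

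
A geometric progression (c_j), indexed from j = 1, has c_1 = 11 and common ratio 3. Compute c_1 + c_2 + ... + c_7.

12023

c_j = 11·3^(j-1).
S = 11·(3^7 - 1)/(3 - 1) = 11·(2187 - 1)/(2) = 12023.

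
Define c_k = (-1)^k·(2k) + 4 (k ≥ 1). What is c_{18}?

40

(-1)^18 = 1; 2k at k=18 is 36; so c_{18} = 40.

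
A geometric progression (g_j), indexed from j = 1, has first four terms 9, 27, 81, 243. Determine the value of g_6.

2187

Common ratio r = 3.
g_j = 9·3^(j-1).
g_6 = 9·3^5 = 2187.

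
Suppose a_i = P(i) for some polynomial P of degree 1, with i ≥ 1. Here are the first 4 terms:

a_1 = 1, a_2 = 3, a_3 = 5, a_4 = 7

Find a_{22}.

1st diffs: 2, 2, 2 (constant).
So a_i = 2i - 1.
Evaluating at i = 22 gives a_{22} = 43.

43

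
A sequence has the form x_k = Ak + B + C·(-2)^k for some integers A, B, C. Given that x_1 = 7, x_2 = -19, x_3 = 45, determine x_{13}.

41005

Plug in k = 1, 2, 3: A + B - 2C = 7; 2A + B + 4C = -19; 3A + B - 8C = 45.
Subtracting the first from the second: A + 6C = -26.
Subtracting the second from the third: A - 12C = 64.
Solving: C = -5, A = 4, then B = -7.
Therefore x_{13} = 52 + (-7) + (-5)·(-8192) = 41005.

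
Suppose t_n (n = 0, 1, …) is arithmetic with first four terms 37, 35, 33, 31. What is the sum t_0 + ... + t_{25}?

312

Common difference d = -2.
t_n = 37 + (n - 0)·(-2).
t_{25} = -13; S = 26·(37 + (-13))/2 = 312.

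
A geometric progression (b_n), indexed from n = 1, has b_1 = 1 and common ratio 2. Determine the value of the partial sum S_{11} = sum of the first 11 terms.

b_n = 1·2^(n-1).
S = 1·(2^11 - 1)/(2 - 1) = 1·(2048 - 1)/(1) = 2047.

2047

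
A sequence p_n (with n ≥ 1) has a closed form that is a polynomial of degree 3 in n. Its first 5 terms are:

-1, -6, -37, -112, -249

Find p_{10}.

-2494

1st diffs: -5, -31, -75, -137.
2nd diffs: -26, -44, -62.
3rd diffs: -18, -18 (constant).
Newton forward-difference form: p_n = -1 + (-5)·C(n-1,1) + (-26)·C(n-1,2) + (-18)·C(n-1,3).
At n = 10: n-1 = 9, so p_{10} = -1 - 45 - 936 - 1512 = -2494.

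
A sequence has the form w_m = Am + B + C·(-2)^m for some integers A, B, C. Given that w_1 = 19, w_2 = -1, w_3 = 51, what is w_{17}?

524363

Write the equations: A + B - 2C = 19; 2A + B + 4C = -1; 3A + B - 8C = 51.
Subtracting the first from the second: A + 6C = -20.
Subtracting the second from the third: A - 12C = 52.
Solving: C = -4, A = 4, then B = 7.
So w_m = 4·m + 7 + (-4)·(-2)^m; at m=17 this is 524363.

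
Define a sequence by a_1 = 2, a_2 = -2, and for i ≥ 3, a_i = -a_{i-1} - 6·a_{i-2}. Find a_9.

Iterate the recurrence:
a_3 = -10, a_4 = 22, a_5 = 38, a_6 = -170, a_7 = -58, a_8 = 1078, a_9 = -730.

-730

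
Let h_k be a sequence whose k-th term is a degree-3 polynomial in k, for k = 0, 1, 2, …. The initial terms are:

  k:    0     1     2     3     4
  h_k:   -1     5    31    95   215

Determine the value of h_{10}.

1st diffs: 6, 26, 64, 120.
2nd diffs: 20, 38, 56.
3rd diffs: 18, 18 (constant).
Newton forward-difference form: h_k = -1 + 6·C(k,1) + 20·C(k,2) + 18·C(k,3).
At k = 10: k = 10, so h_{10} = -1 + 60 + 900 + 2160 = 3119.

3119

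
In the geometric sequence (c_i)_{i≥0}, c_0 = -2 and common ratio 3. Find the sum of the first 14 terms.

c_i = (-2)·3^(i-0).
S = (-2)·(3^14 - 1)/(3 - 1) = (-2)·(4782969 - 1)/(2) = -4782968.

-4782968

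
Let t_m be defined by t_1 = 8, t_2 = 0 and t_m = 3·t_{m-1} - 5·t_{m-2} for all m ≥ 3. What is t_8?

Compute successive terms:
t_3 = -40  t_4 = -120  t_5 = -160  t_6 = 120  t_7 = 1160  t_8 = 2880.

2880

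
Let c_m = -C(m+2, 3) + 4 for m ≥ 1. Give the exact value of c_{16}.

C(18, 3) = 816, so c_{16} = -812.

-812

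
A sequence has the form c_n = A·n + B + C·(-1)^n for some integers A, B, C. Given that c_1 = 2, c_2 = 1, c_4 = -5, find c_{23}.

-64

Plug in n = 1, 2, 4: A + B - C = 2; 2A + B + C = 1; 4A + B + C = -5.
Subtracting the first from the second: A + 2C = -1.
Subtracting the second from the third: 2A = -6.
Solving: C = 1, A = -3, then B = 6.
So c_n = -3·n + 6 + 1·(-1)^n; at n=23 this is -64.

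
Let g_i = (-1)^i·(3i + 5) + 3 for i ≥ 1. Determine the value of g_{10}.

(-1)^10 = 1; 3i + 5 at i=10 is 35; so g_{10} = 38.

38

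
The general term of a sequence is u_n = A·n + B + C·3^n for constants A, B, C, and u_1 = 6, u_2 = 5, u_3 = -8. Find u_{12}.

At n = 1, 2, 3: A + B + 3C = 6; 2A + B + 9C = 5; 3A + B + 27C = -8.
Subtracting the first from the second: A + 6C = -1.
Subtracting the second from the third: A + 18C = -13.
Solving: C = -1, A = 5, then B = 4.
So u_n = 5·n + 4 + (-1)·3^n; at n=12 this is -531377.

-531377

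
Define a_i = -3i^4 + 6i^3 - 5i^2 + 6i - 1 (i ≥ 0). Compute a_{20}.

a_{20} = -3·20^4 + 6·20^3 - 5·20^2 + 6·20 - 1 = -433881.

-433881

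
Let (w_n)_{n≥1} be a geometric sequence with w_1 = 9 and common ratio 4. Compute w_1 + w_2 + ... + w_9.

786429

w_n = 9·4^(n-1).
S = 9·(4^9 - 1)/(4 - 1) = 9·(262144 - 1)/(3) = 786429.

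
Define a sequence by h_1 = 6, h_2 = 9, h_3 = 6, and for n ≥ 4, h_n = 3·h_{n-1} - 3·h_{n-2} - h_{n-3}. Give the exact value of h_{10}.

1749

Iterate the recurrence:
h_4 = -15; h_5 = -72; h_6 = -177; h_7 = -300; h_8 = -297; h_9 = 186; h_{10} = 1749.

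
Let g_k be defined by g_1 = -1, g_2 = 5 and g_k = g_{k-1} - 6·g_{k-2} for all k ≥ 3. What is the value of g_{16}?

Iterate the recurrence:
g_3 = 11;  g_4 = -19;  g_5 = -85;  …;  g_{13} = -30421;  g_{14} = -285475;  g_{15} = -102949;  g_{16} = 1609901.

1609901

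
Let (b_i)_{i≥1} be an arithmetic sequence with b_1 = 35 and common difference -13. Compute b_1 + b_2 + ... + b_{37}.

-7363

b_i = 35 + (i - 1)·(-13).
b_{37} = -433; S = 37·(35 + (-433))/2 = -7363.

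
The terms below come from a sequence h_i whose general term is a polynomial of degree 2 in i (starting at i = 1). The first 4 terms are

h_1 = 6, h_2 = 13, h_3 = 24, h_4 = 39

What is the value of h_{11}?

1st diffs: 7, 11, 15.
2nd diffs: 4, 4 (constant).
Newton forward-difference form: h_i = 6 + 7·C(i-1,1) + 4·C(i-1,2).
At i = 11: i-1 = 10, so h_{11} = 6 + 70 + 180 = 256.

256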